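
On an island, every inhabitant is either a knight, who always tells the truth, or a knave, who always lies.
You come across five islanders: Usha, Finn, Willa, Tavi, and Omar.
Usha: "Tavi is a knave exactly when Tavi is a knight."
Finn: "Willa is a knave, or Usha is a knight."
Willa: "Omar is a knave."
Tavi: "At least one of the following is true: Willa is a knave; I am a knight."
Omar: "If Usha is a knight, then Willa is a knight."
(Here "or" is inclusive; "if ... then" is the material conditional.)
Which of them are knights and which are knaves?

Usha is a knave, Finn is a knight, Willa is a knave, Tavi is a knight, and Omar is a knight.

Suppose Usha is a knight. Then Usha's statement "Tavi is a knave exactly when Tavi is a knight" would have to be true. Checking the 16 ways to assign the others, none is consistent with every speaker.
(For instance, with Finn=knight, Willa=knave, Tavi=knight, Omar=knight, Usha's claim "Tavi is a knave exactly when Tavi is a knight" comes out false where it would need to be true.)
So Usha must be a knave, making "Tavi is a knave exactly when Tavi is a knight" false. Taking Usha=knave, Finn=knight, Willa=knave, Tavi=knight, Omar=knight, each remaining statement checks out:
  Finn (knight): "Willa is a knave, or Usha is a knight" — true. ✓
  Willa (knave): "Omar is a knave" — false. ✓
  Tavi (knight): "at least one of the following is true: Willa is a knave; I am a knight" — true. ✓
  Omar (knight): "if Usha is a knight, then Willa is a knight" — true. ✓
This is the unique consistent assignment.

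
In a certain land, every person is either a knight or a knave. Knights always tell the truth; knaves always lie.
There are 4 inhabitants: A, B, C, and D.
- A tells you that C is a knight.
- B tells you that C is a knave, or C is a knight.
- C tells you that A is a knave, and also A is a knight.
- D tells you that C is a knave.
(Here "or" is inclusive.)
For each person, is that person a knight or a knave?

A is a knave, B is a knight, C is a knave, and D is a knight.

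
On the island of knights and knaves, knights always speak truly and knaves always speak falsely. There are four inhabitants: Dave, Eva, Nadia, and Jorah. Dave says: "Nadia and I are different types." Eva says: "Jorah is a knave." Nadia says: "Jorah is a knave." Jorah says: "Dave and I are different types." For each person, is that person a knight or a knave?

Since Dave is a knave, "Nadia and I are different types" needs to be false, which holds.
Eva is a knave, and the claim "Jorah is a knave" is indeed false.
As a knave, Nadia's statement "Jorah is a knave" should be false; it is.
Jorah is a knight; "Dave and I are different types" is True, as required.

Knights: Jorah. Knaves: Dave, Eva, and Nadia.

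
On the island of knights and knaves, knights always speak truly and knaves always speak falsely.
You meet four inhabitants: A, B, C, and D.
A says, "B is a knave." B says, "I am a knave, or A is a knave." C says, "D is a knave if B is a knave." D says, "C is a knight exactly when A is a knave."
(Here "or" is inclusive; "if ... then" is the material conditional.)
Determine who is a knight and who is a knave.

Knights: B, C, and D. Knaves: A.

A is a knave; "B is a knave" is False, as required.
B is a knight; "I am a knave, or A is a knave" is true, as required.
Since C is a knight, "D is a knave if B is a knave" needs to be true, which holds.
Since D is a knight, "C is a knight exactly when A is a knave" needs to be true, which holds.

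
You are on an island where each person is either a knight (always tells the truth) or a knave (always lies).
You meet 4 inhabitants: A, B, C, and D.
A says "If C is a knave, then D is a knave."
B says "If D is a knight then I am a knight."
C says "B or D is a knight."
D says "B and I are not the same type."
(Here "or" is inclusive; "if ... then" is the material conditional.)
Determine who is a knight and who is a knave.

A is a knight, B is a knave, C is a knight, and D is a knight.

A is a knight, and the claim "if C is a knave, then D is a knave" is indeed true.
B is a knave, so "if D is a knight then I am a knight" must be False — and it is.
C (knight): "B or D is a knight" — true. ✓
D is a knight; "B and I are not the same type" is true, as required.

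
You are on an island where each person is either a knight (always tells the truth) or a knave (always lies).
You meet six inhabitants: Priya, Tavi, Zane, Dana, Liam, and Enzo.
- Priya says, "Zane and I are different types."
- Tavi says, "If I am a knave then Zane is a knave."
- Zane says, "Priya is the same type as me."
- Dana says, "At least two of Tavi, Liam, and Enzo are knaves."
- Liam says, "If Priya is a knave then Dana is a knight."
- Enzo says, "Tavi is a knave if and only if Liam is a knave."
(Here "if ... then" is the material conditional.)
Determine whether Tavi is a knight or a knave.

Tavi is a knight.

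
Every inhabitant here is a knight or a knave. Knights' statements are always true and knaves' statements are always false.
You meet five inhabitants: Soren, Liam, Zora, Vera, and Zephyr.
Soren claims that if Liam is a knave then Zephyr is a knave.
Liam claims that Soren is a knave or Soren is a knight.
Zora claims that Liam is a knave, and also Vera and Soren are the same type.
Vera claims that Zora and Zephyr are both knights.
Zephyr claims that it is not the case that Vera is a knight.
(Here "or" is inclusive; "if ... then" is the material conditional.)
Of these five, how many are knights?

3

The unique consistent assignment is Soren=knight, Liam=knight, Zora=knave, Vera=knave, Zephyr=knight.
That has 3 knights.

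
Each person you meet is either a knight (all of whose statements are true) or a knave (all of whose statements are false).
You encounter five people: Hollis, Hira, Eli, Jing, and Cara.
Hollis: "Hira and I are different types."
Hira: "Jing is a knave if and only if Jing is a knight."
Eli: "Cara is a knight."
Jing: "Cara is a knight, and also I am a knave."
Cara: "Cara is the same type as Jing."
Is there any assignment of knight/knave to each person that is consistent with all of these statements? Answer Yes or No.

No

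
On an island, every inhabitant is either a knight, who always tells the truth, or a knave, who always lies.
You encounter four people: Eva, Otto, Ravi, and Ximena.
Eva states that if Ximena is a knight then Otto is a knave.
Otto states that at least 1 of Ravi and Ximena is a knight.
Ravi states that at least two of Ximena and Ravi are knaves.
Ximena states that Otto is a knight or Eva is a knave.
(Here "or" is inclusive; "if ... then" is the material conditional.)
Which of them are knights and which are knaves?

Knights: Otto and Ximena. Knaves: Eva and Ravi.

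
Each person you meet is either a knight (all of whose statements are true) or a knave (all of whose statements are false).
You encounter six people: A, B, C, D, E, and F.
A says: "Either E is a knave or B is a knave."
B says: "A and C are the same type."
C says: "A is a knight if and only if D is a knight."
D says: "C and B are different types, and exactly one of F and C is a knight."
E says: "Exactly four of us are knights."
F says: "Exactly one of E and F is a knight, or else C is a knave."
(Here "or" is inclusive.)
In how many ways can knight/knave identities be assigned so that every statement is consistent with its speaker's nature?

2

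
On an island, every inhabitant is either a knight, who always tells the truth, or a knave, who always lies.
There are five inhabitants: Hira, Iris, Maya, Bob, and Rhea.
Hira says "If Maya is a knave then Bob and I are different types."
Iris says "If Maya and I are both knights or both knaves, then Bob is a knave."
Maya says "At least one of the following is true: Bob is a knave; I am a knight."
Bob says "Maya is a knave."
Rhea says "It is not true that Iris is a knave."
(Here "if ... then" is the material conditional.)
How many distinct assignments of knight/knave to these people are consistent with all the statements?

1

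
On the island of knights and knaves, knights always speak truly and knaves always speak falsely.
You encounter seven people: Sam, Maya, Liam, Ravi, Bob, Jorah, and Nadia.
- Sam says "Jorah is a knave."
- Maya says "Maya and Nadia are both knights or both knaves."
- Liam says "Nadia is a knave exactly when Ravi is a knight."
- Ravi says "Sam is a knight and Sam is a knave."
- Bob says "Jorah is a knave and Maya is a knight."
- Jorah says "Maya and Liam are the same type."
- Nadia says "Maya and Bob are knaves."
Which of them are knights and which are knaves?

Knights: Sam, Liam, and Nadia. Knaves: Maya, Ravi, Bob, and Jorah.

Sam is a knight; "Jorah is a knave" is true, as required.
As a knave, Maya's statement "Maya and Nadia are both knights or both knaves" should be False; it is.
As a knight, Liam's statement "Nadia is a knave exactly when Ravi is a knight" should be true; it is.
Ravi is a knave; "Sam is a knight and Sam is a knave" is False, as required.
Bob (knave): "Jorah is a knave and Maya is a knight" — False. ✓
As a knave, Jorah's statement "Maya and Liam are the same type" should be False; it is.
Nadia is a knight; "Maya and Bob are knaves" is true, as required.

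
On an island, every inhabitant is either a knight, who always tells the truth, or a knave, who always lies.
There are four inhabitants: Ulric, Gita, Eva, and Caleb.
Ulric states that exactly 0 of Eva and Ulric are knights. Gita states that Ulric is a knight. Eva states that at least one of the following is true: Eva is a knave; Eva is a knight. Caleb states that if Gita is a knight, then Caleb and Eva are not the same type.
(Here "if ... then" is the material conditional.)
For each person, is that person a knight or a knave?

Knights: Eva and Caleb. Knaves: Ulric and Gita.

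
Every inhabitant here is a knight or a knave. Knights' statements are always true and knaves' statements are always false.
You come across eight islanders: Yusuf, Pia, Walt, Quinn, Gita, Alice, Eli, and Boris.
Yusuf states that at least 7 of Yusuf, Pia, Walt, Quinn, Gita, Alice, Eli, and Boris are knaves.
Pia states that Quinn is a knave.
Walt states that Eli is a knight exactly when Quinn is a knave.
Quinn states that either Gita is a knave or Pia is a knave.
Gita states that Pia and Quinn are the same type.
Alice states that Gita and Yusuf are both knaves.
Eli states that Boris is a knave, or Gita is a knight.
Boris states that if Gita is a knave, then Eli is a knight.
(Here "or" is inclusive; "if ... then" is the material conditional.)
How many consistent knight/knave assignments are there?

0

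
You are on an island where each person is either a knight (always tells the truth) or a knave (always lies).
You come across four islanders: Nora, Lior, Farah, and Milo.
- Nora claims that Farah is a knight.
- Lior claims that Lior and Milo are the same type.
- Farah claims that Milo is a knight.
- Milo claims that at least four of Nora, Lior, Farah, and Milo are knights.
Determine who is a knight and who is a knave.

Knights: Nora, Lior, Farah, and Milo. Knaves: none.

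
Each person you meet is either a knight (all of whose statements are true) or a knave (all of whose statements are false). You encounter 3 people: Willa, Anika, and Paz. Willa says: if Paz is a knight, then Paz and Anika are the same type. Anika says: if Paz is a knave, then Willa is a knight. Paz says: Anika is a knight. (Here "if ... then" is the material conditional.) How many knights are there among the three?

The unique consistent assignment is Willa=knight, Anika=knight, Paz=knight.
That has 3 knights.

3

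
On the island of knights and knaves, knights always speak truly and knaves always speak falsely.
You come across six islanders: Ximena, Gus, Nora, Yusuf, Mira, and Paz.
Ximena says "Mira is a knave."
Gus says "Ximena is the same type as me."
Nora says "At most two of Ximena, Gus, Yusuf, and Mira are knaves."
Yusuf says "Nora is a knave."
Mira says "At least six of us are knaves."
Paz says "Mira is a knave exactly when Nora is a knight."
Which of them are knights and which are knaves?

Knights: Ximena, Gus, Nora, and Paz. Knaves: Yusuf and Mira.

Ximena is a knight, so "Mira is a knave" must be True — and it is.
Gus is a knight; "Ximena is the same type as me" is True, as required.
Nora is a knight, so "at most two of Ximena, Gus, Yusuf, and Mira are knaves" must be True — and it is.
Yusuf (knave): "Nora is a knave" — False. ✓
Since Mira is a knave, "at least six of us are knaves" needs to be False, which holds.
As a knight, Paz's statement "Mira is a knave exactly when Nora is a knight" should be True; it is.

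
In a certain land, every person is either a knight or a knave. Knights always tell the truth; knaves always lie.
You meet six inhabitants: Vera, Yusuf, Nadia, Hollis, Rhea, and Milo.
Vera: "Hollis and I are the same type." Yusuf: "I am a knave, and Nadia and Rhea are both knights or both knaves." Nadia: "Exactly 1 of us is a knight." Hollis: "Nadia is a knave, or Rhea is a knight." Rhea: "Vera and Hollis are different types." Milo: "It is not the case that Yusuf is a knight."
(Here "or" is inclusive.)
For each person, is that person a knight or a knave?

Vera is a knave, Yusuf is a knave, Nadia is a knave, Hollis is a knight, Rhea is a knight, and Milo is a knight.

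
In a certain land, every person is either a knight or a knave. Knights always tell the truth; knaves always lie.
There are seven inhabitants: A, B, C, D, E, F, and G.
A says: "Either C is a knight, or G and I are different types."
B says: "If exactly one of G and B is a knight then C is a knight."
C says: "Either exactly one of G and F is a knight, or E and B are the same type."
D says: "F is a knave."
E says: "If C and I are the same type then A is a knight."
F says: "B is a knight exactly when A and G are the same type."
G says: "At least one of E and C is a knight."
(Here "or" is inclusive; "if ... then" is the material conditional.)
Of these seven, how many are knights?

6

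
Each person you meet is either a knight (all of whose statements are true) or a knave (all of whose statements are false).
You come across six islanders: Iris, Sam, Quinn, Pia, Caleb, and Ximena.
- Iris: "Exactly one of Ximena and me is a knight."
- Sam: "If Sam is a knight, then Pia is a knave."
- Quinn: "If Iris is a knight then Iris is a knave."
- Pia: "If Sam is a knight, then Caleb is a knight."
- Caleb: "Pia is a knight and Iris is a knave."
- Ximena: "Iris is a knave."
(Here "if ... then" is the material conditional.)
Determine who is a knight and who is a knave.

Knights: Iris and Sam. Knaves: Quinn, Pia, Caleb, and Ximena.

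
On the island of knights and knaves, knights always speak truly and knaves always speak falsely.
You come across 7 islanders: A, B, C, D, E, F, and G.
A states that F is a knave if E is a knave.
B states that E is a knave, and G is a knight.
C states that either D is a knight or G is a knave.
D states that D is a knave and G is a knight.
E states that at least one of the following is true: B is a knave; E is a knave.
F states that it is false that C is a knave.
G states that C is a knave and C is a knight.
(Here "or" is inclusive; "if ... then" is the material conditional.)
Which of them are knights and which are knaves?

A is a knight, B is a knave, C is a knight, D is a knave, E is a knight, F is a knight, and G is a knave.

A is a knight, and the claim "F is a knave if E is a knave" is indeed true.
Since B is a knave, "E is a knave, and G is a knight" needs to be False, which holds.
C is a knight, and the claim "either D is a knight or G is a knave" is indeed true.
D is a knave, so "D is a knave and G is a knight" must be False — and it is.
E is a knight; "at least one of the following is true: B is a knave; E is a knave" is true, as required.
As a knight, F's statement "it is false that C is a knave" should be true; it is.
G is a knave, so "C is a knave and C is a knight" must be False — and it is.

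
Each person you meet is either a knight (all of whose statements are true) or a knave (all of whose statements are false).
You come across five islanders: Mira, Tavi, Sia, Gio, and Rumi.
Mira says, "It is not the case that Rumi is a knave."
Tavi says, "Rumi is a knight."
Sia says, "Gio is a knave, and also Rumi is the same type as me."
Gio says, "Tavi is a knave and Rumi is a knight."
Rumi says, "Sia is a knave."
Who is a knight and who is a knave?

Mira is a knight, Tavi is a knight, Sia is a knave, Gio is a knave, and Rumi is a knight.

Mira is a knight, so "it is not the case that Rumi is a knave" must be true — and it is.
Tavi is a knight, so "Rumi is a knight" must be true — and it is.
Sia is a knave, so "Gio is a knave, and also Rumi is the same type as me" must be false — and it is.
Gio (knave): "Tavi is a knave and Rumi is a knight" — false. ✓
As a knight, Rumi's statement "Sia is a knave" should be true; it is.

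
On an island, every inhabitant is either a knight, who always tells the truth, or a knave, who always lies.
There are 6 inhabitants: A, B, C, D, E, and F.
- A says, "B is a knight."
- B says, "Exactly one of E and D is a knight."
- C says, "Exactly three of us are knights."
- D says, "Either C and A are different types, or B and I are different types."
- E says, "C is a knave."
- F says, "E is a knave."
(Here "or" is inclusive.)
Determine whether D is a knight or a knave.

D is a knight.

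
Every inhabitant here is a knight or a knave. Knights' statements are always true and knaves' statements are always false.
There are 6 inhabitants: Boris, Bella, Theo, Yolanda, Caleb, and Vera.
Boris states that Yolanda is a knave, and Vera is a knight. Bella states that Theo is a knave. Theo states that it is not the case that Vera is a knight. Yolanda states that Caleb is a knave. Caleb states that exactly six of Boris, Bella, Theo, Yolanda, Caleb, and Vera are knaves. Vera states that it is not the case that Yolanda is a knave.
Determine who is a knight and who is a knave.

Boris is a knave, Bella is a knight, Theo is a knave, Yolanda is a knight, Caleb is a knave, and Vera is a knight.

As a knave, Boris's statement "Yolanda is a knave, and Vera is a knight" should be False; it is.
Bella is a knight; "Theo is a knave" is true, as required.
Theo is a knave, and the claim "it is not the case that Vera is a knight" is indeed False.
As a knight, Yolanda's statement "Caleb is a knave" should be true; it is.
Caleb is a knave, so "exactly six of Boris, Bella, Theo, Yolanda, Caleb, and Vera are knaves" must be False — and it is.
As a knight, Vera's statement "it is not the case that Yolanda is a knave" should be true; it is.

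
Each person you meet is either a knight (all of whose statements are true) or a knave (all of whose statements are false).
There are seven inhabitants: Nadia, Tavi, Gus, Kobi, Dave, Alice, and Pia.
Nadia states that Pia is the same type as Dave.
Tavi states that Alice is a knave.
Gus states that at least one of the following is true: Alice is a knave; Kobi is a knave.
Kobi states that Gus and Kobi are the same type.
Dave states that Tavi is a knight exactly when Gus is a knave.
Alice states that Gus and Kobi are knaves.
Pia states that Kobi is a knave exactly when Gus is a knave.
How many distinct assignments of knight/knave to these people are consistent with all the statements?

2

Consistent assignments:
  Nadia=knight, Tavi=knight, Gus=knight, Kobi=knave, Dave=knave, Alice=knave, Pia=knave
  Nadia=knave, Tavi=knight, Gus=knight, Kobi=knight, Dave=knave, Alice=knave, Pia=knight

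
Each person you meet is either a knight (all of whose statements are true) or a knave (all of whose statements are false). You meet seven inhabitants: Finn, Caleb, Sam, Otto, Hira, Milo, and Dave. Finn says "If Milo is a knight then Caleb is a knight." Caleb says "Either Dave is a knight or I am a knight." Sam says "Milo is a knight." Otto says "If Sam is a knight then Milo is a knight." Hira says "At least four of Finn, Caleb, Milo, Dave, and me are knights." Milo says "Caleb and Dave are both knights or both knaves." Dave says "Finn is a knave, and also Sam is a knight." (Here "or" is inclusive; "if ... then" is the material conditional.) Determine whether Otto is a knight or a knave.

Consistent assignments: {Finn=knight, Caleb=knight, Sam=knave, Otto=knight, Hira=knave, Milo=knave, Dave=knave}
In every consistent assignment, Otto is a knight.

Otto is a knight.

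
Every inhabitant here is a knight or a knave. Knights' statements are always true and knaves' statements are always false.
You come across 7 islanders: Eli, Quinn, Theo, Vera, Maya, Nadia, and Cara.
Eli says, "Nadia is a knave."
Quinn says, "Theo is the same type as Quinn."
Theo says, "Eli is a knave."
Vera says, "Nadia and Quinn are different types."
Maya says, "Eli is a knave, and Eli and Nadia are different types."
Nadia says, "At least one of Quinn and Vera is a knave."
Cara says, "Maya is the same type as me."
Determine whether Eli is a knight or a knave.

Eli is a knave.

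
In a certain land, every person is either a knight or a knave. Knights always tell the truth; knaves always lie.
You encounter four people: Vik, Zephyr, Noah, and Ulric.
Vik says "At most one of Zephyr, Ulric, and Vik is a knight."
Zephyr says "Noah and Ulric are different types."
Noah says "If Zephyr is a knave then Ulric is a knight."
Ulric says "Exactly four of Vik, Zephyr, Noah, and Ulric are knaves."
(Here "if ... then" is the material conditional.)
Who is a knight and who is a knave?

Vik is a knight, Zephyr is a knave, Noah is a knave, and Ulric is a knave.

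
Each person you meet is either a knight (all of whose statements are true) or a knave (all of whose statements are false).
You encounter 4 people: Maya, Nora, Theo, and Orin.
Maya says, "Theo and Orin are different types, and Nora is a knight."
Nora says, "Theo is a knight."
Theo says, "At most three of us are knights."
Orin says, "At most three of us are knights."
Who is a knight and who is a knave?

Maya is a knave, Nora is a knight, Theo is a knight, and Orin is a knight.

Maya is a knave, so "Theo and Orin are different types, and Nora is a knight" must be false — and it is.
Nora is a knight, so "Theo is a knight" must be true — and it is.
Theo is a knight, and the claim "at most three of us are knights" is indeed true.
Orin (knight): "at most three of us are knights" — true. ✓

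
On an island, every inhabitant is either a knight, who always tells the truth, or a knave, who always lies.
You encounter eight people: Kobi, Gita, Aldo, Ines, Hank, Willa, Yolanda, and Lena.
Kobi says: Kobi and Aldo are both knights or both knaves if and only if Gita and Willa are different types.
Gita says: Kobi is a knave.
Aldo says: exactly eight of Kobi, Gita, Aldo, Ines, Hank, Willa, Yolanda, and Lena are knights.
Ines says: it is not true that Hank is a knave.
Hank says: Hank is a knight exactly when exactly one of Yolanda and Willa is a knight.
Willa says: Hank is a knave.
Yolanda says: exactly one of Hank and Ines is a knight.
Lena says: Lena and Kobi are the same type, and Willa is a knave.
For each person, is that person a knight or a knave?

Kobi is a knave, and the claim "Kobi and Aldo are both knights or both knaves if and only if Gita and Willa are different types" is indeed false.
As a knight, Gita's statement "Kobi is a knave" should be true; it is.
Aldo is a knave, so "exactly eight of Kobi, Gita, Aldo, Ines, Hank, Willa, Yolanda, and Lena are knights" must be false — and it is.
As a knave, Ines's statement "it is not true that Hank is a knave" should be false; it is.
Hank (knave): "Hank is a knight exactly when exactly one of Yolanda and Willa is a knight" — false. ✓
Willa is a knight, so "Hank is a knave" must be true — and it is.
Yolanda (knave): "exactly one of Hank and Ines is a knight" — false. ✓
Lena is a knave, so "Lena and Kobi are the same type, and Willa is a knave" must be false — and it is.

Kobi is a knave, Gita is a knight, Aldo is a knave, Ines is a knave, Hank is a knave, Willa is a knight, Yolanda is a knave, and Lena is a knave.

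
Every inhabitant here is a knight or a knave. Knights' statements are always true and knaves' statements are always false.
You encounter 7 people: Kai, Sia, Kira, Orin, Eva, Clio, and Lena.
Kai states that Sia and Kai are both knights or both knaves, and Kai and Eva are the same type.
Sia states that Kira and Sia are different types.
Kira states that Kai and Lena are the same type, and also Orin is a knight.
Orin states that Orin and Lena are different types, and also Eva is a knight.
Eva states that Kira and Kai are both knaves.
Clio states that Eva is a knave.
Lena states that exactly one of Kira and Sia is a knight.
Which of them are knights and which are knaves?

Kai is a knave, so "Sia and Kai are both knights or both knaves, and Kai and Eva are the same type" must be false — and it is.
Sia is a knave, and the claim "Kira and Sia are different types" is indeed false.
Kira is a knave, so "Kai and Lena are the same type, and also Orin is a knight" must be false — and it is.
As a knave, Orin's statement "Orin and Lena are different types, and also Eva is a knight" should be false; it is.
Eva is a knight, so "Kira and Kai are both knaves" must be True — and it is.
Clio (knave): "Eva is a knave" — false. ✓
As a knave, Lena's statement "exactly one of Kira and Sia is a knight" should be false; it is.

Knights: Eva. Knaves: Kai, Sia, Kira, Orin, Clio, and Lena.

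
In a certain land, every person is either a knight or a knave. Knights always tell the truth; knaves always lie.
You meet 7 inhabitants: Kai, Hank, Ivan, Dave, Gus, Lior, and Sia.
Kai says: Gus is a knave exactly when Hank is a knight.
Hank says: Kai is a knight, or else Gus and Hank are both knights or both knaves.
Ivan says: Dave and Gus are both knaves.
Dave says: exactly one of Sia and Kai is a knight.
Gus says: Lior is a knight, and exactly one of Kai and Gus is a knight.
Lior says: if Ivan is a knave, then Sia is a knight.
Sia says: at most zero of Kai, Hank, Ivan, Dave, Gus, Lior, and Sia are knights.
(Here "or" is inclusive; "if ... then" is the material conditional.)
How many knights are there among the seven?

3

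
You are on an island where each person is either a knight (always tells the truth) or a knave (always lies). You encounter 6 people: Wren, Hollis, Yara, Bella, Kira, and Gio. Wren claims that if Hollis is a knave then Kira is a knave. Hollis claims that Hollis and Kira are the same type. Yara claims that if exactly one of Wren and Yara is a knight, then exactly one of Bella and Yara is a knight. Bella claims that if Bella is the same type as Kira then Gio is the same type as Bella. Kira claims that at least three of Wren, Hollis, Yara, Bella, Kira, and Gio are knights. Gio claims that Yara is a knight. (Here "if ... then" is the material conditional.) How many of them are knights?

6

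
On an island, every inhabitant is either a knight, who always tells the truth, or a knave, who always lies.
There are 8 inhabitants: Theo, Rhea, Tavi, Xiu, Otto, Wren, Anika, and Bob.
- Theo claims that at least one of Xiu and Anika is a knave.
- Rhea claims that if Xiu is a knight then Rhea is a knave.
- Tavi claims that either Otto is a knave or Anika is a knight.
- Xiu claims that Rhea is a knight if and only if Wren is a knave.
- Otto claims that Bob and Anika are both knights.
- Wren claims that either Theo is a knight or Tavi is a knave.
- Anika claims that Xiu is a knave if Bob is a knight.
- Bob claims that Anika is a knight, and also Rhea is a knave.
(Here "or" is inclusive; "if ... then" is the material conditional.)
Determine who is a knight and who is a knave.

As a knight, Theo's statement "at least one of Xiu and Anika is a knave" should be True; it is.
Rhea is a knight, so "if Xiu is a knight then Rhea is a knave" must be True — and it is.
As a knight, Tavi's statement "either Otto is a knave or Anika is a knight" should be True; it is.
Since Xiu is a knave, "Rhea is a knight if and only if Wren is a knave" needs to be False, which holds.
Otto (knave): "Bob and Anika are both knights" — False. ✓
Wren is a knight, and the claim "either Theo is a knight or Tavi is a knave" is indeed True.
Anika (knight): "Xiu is a knave if Bob is a knight" — True. ✓
Since Bob is a knave, "Anika is a knight, and also Rhea is a knave" needs to be False, which holds.

Knights: Theo, Rhea, Tavi, Wren, and Anika. Knaves: Xiu, Otto, and Bob.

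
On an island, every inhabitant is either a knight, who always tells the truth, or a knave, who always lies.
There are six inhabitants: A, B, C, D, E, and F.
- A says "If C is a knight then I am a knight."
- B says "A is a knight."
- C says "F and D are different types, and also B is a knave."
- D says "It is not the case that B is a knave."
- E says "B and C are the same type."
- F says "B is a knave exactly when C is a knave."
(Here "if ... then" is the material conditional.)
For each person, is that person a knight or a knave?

A is a knight, and the claim "if C is a knight then I am a knight" is indeed true.
B is a knight, so "A is a knight" must be true — and it is.
C is a knave, so "F and D are different types, and also B is a knave" must be False — and it is.
D is a knight; "it is not the case that B is a knave" is true, as required.
E is a knave; "B and C are the same type" is False, as required.
As a knave, F's statement "B is a knave exactly when C is a knave" should be False; it is.

A is a knight, B is a knight, C is a knave, D is a knight, E is a knave, and F is a knave.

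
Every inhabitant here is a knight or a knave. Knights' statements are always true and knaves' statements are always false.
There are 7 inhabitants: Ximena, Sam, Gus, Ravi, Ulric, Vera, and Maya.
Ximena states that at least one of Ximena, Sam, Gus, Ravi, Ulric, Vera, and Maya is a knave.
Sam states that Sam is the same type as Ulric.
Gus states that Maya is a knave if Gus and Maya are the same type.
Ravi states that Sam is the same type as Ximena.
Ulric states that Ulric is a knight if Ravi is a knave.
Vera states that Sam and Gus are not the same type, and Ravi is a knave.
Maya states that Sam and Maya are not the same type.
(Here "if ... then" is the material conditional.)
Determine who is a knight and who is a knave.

Knights: Ximena, Gus, Ulric, and Vera. Knaves: Sam, Ravi, and Maya.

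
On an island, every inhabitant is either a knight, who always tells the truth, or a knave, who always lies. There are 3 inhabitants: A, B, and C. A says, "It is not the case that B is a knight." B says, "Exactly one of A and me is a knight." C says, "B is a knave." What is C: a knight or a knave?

Consistent assignments: {A=knave, B=knight, C=knave}
In every consistent assignment, C is a knave.

C is a knave.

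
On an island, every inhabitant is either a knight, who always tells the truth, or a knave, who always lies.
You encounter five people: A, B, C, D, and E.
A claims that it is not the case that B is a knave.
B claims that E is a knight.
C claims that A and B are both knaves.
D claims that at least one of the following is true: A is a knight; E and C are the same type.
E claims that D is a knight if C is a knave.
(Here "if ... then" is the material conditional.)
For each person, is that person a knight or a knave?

A is a knight, B is a knight, C is a knave, D is a knight, and E is a knight.

Suppose A is a knave. Then A's statement "it is not the case that B is a knave" would have to be false. Checking the 16 ways to assign the others, none is consistent with every speaker.
(For instance, with B=knight, C=knave, D=knight, E=knight, A's claim "it is not the case that B is a knave" comes out true where it would need to be false.)
So A must be a knight, making "it is not the case that B is a knave" true. Taking A=knight, B=knight, C=knave, D=knight, E=knight, each remaining statement checks out:
  B (knight): "E is a knight" — true. ✓
  C (knave): "A and B are both knaves" — false. ✓
  D (knight): "at least one of the following is true: A is a knight; E and C are the same type" — true. ✓
  E (knight): "D is a knight if C is a knave" — true. ✓
This is the unique consistent assignment.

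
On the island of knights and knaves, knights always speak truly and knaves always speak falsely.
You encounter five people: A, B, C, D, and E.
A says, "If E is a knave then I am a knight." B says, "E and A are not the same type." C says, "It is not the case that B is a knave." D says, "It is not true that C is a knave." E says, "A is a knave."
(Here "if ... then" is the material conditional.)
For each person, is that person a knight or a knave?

A is a knight, B is a knight, C is a knight, D is a knight, and E is a knave.

As a knight, A's statement "if E is a knave then I am a knight" should be True; it is.
As a knight, B's statement "E and A are not the same type" should be True; it is.
C (knight): "it is not the case that B is a knave" — True. ✓
D is a knight; "it is not true that C is a knave" is True, as required.
As a knave, E's statement "A is a knave" should be false; it is.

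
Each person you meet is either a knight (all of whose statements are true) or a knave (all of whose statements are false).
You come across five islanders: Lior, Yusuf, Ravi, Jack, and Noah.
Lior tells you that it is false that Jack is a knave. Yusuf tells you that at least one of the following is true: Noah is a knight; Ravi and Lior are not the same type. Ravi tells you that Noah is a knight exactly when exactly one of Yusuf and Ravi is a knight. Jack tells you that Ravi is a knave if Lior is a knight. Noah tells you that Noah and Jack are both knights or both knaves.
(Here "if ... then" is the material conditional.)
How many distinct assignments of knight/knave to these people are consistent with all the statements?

1

Consistent assignments:
  Lior=knight, Yusuf=knight, Ravi=knave, Jack=knight, Noah=knave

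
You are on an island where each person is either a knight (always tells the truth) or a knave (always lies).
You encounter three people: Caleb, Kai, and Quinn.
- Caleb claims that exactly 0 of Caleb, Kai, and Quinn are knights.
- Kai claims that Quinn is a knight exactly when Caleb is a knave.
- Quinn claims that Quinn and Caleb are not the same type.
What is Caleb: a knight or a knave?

Caleb is a knave.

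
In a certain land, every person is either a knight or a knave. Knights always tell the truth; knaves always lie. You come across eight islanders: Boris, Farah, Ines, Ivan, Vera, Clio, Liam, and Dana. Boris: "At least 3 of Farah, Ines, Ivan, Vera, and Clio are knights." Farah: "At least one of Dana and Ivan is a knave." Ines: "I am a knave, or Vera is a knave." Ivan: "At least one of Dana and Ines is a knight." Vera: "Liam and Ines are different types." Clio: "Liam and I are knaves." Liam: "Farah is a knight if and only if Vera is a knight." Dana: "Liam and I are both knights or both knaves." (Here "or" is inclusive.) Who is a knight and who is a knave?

Boris is a knave, Farah is a knave, Ines is a knight, Ivan is a knight, Vera is a knave, Clio is a knave, Liam is a knight, and Dana is a knight.

Boris is a knave; "at least 3 of Farah, Ines, Ivan, Vera, and Clio are knights" is False, as required.
Farah (knave): "at least one of Dana and Ivan is a knave" — False. ✓
Ines is a knight; "I am a knave, or Vera is a knave" is true, as required.
Ivan is a knight, so "at least one of Dana and Ines is a knight" must be true — and it is.
Vera (knave): "Liam and Ines are different types" — False. ✓
Clio is a knave, so "Liam and I are knaves" must be False — and it is.
Since Liam is a knight, "Farah is a knight if and only if Vera is a knight" needs to be true, which holds.
Dana (knight): "Liam and I are both knights or both knaves" — true. ✓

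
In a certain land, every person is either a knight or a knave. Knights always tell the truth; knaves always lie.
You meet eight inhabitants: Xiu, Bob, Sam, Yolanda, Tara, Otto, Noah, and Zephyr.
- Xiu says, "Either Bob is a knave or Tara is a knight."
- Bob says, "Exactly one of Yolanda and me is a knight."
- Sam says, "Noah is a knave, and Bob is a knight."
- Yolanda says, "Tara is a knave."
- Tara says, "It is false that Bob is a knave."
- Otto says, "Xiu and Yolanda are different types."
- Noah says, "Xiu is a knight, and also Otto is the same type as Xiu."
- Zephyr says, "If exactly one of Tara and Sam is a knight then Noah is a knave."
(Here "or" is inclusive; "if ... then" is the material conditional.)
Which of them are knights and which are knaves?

Xiu is a knight, Bob is a knight, Sam is a knave, Yolanda is a knave, Tara is a knight, Otto is a knight, Noah is a knight, and Zephyr is a knave.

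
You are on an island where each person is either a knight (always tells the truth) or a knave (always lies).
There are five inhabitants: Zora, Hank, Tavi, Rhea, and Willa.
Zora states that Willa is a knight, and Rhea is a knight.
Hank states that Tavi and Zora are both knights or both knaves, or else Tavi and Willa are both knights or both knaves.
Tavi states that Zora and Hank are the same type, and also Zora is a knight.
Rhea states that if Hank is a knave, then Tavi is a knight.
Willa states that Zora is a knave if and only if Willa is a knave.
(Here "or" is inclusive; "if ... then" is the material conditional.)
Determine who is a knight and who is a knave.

Suppose Zora is a knave. Then Zora's statement "Willa is a knight, and Rhea is a knight" would have to be false. Checking the 16 ways to assign the others, none is consistent with every speaker.
(For instance, with Hank=knight, Tavi=knight, Rhea=knight, Willa=knight, Zora's claim "Willa is a knight, and Rhea is a knight" comes out true where it would need to be false.)
So Zora must be a knight, making "Willa is a knight, and Rhea is a knight" true. Taking Zora=knight, Hank=knight, Tavi=knight, Rhea=knight, Willa=knight, each remaining statement checks out:
  Hank (knight): "Tavi and Zora are both knights or both knaves, or else Tavi and Willa are both knights or both knaves" — true. ✓
  Tavi (knight): "Zora and Hank are the same type, and also Zora is a knight" — true. ✓
  Rhea (knight): "if Hank is a knave, then Tavi is a knight" — true. ✓
  Willa (knight): "Zora is a knave if and only if Willa is a knave" — true. ✓
This is the unique consistent assignment.

Knights: Zora, Hank, Tavi, Rhea, and Willa. Knaves: none.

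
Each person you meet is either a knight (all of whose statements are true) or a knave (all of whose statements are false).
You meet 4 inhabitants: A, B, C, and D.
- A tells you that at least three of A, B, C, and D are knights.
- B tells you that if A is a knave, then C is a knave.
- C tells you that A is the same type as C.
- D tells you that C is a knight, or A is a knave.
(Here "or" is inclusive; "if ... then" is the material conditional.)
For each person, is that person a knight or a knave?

As a knight, A's statement "at least three of A, B, C, and D are knights" should be true; it is.
B (knight): "if A is a knave, then C is a knave" — true. ✓
Since C is a knight, "A is the same type as C" needs to be true, which holds.
D is a knight, and the claim "C is a knight, or A is a knave" is indeed true.

Knights: A, B, C, and D. Knaves: none.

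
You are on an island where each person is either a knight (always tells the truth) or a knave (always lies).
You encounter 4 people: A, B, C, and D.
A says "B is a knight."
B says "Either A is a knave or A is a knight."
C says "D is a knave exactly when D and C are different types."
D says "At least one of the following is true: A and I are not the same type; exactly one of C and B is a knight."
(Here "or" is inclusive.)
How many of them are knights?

3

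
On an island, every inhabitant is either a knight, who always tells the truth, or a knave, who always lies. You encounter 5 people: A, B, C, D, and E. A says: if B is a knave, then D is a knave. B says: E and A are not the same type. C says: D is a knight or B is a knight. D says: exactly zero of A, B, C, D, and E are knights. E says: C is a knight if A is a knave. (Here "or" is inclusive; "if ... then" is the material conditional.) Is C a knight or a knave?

C is a knave.

Consistent assignments: {A=knight, B=knave, C=knave, D=knave, E=knight}
In every consistent assignment, C is a knave.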